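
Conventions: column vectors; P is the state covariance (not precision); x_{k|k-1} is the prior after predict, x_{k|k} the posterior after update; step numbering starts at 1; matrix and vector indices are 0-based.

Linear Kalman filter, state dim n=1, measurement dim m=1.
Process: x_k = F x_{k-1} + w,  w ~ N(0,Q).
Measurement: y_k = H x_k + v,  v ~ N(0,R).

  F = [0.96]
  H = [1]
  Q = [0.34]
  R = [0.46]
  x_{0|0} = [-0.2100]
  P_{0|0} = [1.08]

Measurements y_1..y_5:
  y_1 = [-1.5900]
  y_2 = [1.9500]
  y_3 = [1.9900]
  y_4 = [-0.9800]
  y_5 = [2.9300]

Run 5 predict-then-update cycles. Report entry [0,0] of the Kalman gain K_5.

step 1: x^-=[-0.2016]  P^-=[1.3353]  S=[1.7953]  K=[0.7438]  nu=[-1.3884]  x^+=[-1.2343]  P^+=[0.3421]
step 2: x^-=[-1.1849]  P^-=[0.6553]  S=[1.1153]  K=[0.5876]  nu=[3.1349]  x^+=[0.6570]  P^+=[0.2703]
step 3: x^-=[0.6308]  P^-=[0.5891]  S=[1.0491]  K=[0.5615]  nu=[1.3592]  x^+=[1.3940]  P^+=[0.2583]
step 4: x^-=[1.3382]  P^-=[0.5781]  S=[1.0381]  K=[0.5569]  nu=[-2.3182]  x^+=[0.0473]  P^+=[0.2562]
step 5: x^-=[0.0454]  P^-=[0.5761]  S=[1.0361]  K=[0.5560]  nu=[2.8846]  x^+=[1.6493]  P^+=[0.2558]

K[0,0] = 0.5560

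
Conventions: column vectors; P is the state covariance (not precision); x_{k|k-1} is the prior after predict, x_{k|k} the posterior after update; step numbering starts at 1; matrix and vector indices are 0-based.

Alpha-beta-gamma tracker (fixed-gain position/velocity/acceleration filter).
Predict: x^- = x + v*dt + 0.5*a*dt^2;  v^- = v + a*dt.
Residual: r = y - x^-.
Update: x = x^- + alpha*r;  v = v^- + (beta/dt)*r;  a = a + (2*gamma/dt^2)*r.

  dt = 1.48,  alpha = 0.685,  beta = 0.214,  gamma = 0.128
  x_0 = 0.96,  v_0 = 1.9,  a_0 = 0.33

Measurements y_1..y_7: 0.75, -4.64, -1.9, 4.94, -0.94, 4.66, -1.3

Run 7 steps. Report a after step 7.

a_post = 0.3631

step 1: x_pred=4.1334  r=-3.3834  x^+=1.8158  v^+=1.8992  a^+=-0.0654
step 2: x_pred=4.5549  r=-9.1949  x^+=-1.7436  v^+=0.4728  a^+=-1.1401
step 3: x_pred=-2.2925  r=0.3925  x^+=-2.0236  v^+=-1.1578  a^+=-1.0942
step 4: x_pred=-4.9355  r=9.8755  x^+=1.8292  v^+=-1.3492  a^+=0.0600
step 5: x_pred=-0.1020  r=-0.8380  x^+=-0.6760  v^+=-1.3816  a^+=-0.0380
step 6: x_pred=-2.7624  r=7.4224  x^+=2.3219  v^+=-0.3646  a^+=0.8295
step 7: x_pred=2.6908  r=-3.9908  x^+=-0.0429  v^+=0.2860  a^+=0.3631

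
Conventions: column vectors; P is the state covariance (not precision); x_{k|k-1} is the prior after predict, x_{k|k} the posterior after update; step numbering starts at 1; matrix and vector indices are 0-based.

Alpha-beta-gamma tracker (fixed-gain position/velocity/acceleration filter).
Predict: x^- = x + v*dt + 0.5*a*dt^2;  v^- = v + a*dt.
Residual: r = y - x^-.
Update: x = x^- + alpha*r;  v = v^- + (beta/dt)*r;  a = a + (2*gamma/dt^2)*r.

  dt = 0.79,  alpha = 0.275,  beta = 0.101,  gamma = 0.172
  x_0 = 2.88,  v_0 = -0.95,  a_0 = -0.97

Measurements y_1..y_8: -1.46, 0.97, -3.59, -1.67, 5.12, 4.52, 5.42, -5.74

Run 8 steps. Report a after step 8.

step 1: x_pred=1.8268  r=-3.2868  x^+=0.9229  v^+=-2.1365  a^+=-2.7817
step 2: x_pred=-1.6329  r=2.6029  x^+=-0.9171  v^+=-4.0013  a^+=-1.3470
step 3: x_pred=-4.4984  r=0.9084  x^+=-4.2486  v^+=-4.9492  a^+=-0.8462
step 4: x_pred=-8.4225  r=6.7525  x^+=-6.5656  v^+=-4.7544  a^+=2.8757
step 5: x_pred=-9.4242  r=14.5442  x^+=-5.4246  v^+=-0.6232  a^+=10.8924
step 6: x_pred=-2.5179  r=7.0379  x^+=-0.5825  v^+=8.8816  a^+=14.7716
step 7: x_pred=11.0435  r=-5.6235  x^+=9.4971  v^+=19.8323  a^+=11.6720
step 8: x_pred=28.8068  r=-34.5468  x^+=19.3064  v^+=24.6364  a^+=-7.3700

a_post = -7.3700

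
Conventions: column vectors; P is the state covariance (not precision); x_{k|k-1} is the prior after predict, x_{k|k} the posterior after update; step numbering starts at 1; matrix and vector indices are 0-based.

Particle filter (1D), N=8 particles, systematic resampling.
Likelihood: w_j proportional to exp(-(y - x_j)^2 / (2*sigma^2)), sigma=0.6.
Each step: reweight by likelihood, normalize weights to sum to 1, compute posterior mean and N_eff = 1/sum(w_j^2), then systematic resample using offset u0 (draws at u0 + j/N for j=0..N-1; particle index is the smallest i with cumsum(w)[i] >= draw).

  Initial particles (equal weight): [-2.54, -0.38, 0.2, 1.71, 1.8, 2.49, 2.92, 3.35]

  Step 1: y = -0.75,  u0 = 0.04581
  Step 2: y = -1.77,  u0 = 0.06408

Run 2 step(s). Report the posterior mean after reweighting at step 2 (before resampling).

post_mean = -0.3674

step 1: w=[0.0104, 0.7354, 0.2539, 0.0002, 0.0001, 0.0000, 0.0000, 0.0000]  mean=-0.2545  Neff=1.6519  idx=[1, 1, 1, 1, 1, 1, 2, 2]
step 2: w=[0.1630, 0.1630, 0.1630, 0.1630, 0.1630, 0.1630, 0.0109, 0.0109]  mean=-0.3674  Neff=6.2607  idx=[0, 1, 1, 2, 3, 4, 4, 5]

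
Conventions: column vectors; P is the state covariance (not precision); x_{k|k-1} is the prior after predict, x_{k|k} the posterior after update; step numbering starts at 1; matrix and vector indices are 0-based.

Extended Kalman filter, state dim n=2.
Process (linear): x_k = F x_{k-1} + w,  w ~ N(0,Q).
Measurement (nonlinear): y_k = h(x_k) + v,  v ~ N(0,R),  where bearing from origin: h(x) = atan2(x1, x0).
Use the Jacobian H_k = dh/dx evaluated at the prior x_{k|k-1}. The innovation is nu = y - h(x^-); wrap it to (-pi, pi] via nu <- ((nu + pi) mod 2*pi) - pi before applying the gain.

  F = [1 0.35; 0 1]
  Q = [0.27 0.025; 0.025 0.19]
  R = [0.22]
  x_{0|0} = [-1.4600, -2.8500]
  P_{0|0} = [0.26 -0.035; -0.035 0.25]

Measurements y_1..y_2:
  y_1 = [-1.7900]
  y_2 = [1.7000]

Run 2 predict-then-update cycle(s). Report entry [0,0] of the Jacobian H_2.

H_jac[0,0] = 0.1501

step 1: x^-=[-2.4575, -2.8500]  P^-=[0.5361 0.0775; 0.0775 0.4400]  H_jac=[0.2012 -0.1735]  S=[0.2495]  K=[0.3785; -0.2435]  nu=[0.4924]  x^+=[-2.2712, -2.9699]  P^+=[0.5004 0.1005; 0.1005 0.4252]
step 2: x^-=[-3.3106, -2.9699]  P^-=[0.8928 0.2743; 0.2743 0.6152]  H_jac=[0.1501 -0.1674]  S=[0.2436]  K=[0.3619; -0.2536]  nu=[-2.1728]  x^+=[-4.0968, -2.4188]  P^+=[0.8609 0.2967; 0.2967 0.5995]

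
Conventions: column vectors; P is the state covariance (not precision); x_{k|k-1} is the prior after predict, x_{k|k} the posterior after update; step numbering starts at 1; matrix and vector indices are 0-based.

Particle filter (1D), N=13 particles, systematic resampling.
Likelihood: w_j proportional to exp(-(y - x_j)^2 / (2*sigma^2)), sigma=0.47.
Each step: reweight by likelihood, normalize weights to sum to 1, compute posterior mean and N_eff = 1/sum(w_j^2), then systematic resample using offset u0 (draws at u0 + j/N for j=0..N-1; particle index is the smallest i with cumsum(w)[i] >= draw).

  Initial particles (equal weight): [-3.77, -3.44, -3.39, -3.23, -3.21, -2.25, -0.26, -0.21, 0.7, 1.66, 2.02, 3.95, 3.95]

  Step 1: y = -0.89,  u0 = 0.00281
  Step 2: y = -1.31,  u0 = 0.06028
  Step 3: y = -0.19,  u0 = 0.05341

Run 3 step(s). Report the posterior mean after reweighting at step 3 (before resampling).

post_mean = -0.2432

step 1: w=[0.0000, 0.0000, 0.0000, 0.0000, 0.0000, 0.0196, 0.5242, 0.4520, 0.0042, 0.0000, 0.0000, 0.0000, 0.0000]  mean=-0.2723  Neff=2.0855  idx=[5, 6, 6, 6, 6, 6, 6, 6, 7, 7, 7, 7, 7]
step 2: w=[0.1307, 0.0796, 0.0796, 0.0796, 0.0796, 0.0796, 0.0796, 0.0796, 0.0624, 0.0624, 0.0624, 0.0624, 0.0624]  mean=-0.5044  Neff=12.3588  idx=[0, 1, 2, 3, 3, 4, 5, 6, 7, 9, 10, 11, 12]
step 3: w=[0.0000, 0.0830, 0.0830, 0.0830, 0.0830, 0.0830, 0.0830, 0.0830, 0.0830, 0.0839, 0.0839, 0.0839, 0.0839]  mean=-0.2432  Neff=11.9999  idx=[1, 2, 3, 4, 5, 6, 7, 8, 9, 9, 10, 11, 12]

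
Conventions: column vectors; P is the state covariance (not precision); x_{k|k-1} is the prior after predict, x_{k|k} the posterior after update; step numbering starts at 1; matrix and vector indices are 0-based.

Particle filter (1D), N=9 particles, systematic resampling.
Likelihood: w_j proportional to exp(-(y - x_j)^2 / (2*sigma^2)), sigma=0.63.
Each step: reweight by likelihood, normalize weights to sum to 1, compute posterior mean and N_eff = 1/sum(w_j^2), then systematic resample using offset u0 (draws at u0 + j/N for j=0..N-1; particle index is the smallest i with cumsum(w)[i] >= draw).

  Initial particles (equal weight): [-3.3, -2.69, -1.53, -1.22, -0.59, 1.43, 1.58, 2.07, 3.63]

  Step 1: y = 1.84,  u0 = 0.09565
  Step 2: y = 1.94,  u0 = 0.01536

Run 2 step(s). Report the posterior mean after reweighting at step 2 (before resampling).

post_mean = 1.7954

step 1: w=[0.0000, 0.0000, 0.0000, 0.0000, 0.0002, 0.3018, 0.3425, 0.3489, 0.0066]  mean=1.7187  Neff=3.0288  idx=[5, 5, 6, 6, 6, 7, 7, 7, 7]
step 2: w=[0.0912, 0.0912, 0.1074, 0.1074, 0.1074, 0.1238, 0.1238, 0.1238, 0.1238]  mean=1.7954  Neff=8.8814  idx=[0, 1, 2, 3, 4, 5, 6, 7, 8]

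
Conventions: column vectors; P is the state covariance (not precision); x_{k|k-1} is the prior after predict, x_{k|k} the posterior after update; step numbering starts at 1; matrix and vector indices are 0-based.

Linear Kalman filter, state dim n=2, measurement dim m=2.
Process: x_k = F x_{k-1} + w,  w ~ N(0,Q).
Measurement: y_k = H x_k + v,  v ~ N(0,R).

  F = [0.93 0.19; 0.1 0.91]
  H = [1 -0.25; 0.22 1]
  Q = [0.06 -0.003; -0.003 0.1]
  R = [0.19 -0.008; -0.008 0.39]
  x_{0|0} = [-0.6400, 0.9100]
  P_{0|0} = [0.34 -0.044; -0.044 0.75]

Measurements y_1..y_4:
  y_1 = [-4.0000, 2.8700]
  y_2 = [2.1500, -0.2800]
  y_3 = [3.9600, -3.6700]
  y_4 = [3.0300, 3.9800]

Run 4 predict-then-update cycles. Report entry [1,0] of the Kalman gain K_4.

K[1,0] = -0.0289

step 1: x^-=[-0.4223, 0.7641]  P^-=[0.3656 0.1202; 0.1202 0.7165]  S=[0.5403 0.0069; 0.0069 1.1771]  K=[0.6189 0.1668; -0.1171 0.6319]  nu=[-3.3867, 2.1988]  x^+=[-2.1516, 2.5500]  P^+=[0.1244 0.0327; 0.0327 0.2402]
step 2: x^-=[-1.5165, 2.1054]  P^-=[0.1879 0.0784; 0.0784 0.3061]  S=[0.3578 0.0309; 0.0309 0.7397]  K=[0.4580 0.1428; -0.0326 0.4385]  nu=[4.1928, -2.0517]  x^+=[0.1107, 1.0691]  P^+=[0.0937 0.0314; 0.0314 0.1644]
step 3: x^-=[0.3061, 0.9840]  P^-=[0.1581 0.0613; 0.0613 0.2428]  S=[0.3326 0.0240; 0.0240 0.6674]  K=[0.4199 0.1289; -0.0260 0.3849]  nu=[3.8999, -4.7213]  x^+=[1.3354, -0.9345]  P^+=[0.0858 0.0280; 0.0280 0.1441]
step 4: x^-=[1.0643, -0.7168]  P^-=[0.1493 0.0541; 0.0541 0.2253]  S=[0.3263 0.0197; 0.0197 0.6464]  K=[0.4087 0.1221; -0.0289 0.3679]  nu=[1.7864, 4.4627]  x^+=[2.3395, 0.8734]  P^+=[0.0832 0.0261; 0.0261 0.1380]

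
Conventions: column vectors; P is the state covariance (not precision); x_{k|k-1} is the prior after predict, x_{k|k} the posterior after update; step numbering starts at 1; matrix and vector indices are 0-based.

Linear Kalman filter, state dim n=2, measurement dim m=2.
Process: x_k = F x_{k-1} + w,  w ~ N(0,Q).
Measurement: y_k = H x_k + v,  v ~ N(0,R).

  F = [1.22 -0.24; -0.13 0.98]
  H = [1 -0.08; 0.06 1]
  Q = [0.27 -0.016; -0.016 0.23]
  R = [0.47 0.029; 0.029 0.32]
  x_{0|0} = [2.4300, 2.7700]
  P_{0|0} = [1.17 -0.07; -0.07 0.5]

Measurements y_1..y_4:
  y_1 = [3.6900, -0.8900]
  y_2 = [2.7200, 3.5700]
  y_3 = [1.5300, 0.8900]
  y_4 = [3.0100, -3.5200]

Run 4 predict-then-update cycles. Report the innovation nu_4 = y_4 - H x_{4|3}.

innov = [0.4327, -4.4916]

step 1: x^-=[2.2998, 2.3987]  P^-=[2.0812 -0.4050; -0.4050 0.7478]  S=[2.6208 -0.3090; -0.3090 1.0267]  K=[0.8028 -0.0312; -0.0977 0.6753]  nu=[1.5821, -3.4267]  x^+=[3.6769, -0.0699]  P^+=[0.3757 -0.0093; -0.0093 0.2138]
step 2: x^-=[4.5026, -0.5465]  P^-=[0.8469 -0.1372; -0.1372 0.4440]  S=[1.3417 -0.0923; -0.0923 0.7506]  K=[0.6369 -0.0368; -0.0896 0.5696]  nu=[-1.8263, 3.8463]  x^+=[3.1979, 1.8079]  P^+=[0.2974 -0.0112; -0.0112 0.1803]
step 3: x^-=[3.4675, 1.3561]  P^-=[0.7295 -0.1193; -0.1193 0.4111]  S=[1.2212 -0.0788; -0.0788 0.7194]  K=[0.6027 -0.0389; -0.0890 0.5517]  nu=[-1.8290, -0.6741]  x^+=[2.3914, 1.1469]  P^+=[0.2812 -0.0118; -0.0118 0.1747]
step 4: x^-=[2.6423, 0.8131]  P^-=[0.7055 -0.1162; -0.1162 0.4055]  S=[1.1967 -0.0768; -0.0768 0.7141]  K=[0.5948 -0.0395; -0.0890 0.5485]  nu=[0.4327, -4.4916]  x^+=[3.0772, -1.6893]  P^+=[0.2774 -0.0120; -0.0120 0.1737]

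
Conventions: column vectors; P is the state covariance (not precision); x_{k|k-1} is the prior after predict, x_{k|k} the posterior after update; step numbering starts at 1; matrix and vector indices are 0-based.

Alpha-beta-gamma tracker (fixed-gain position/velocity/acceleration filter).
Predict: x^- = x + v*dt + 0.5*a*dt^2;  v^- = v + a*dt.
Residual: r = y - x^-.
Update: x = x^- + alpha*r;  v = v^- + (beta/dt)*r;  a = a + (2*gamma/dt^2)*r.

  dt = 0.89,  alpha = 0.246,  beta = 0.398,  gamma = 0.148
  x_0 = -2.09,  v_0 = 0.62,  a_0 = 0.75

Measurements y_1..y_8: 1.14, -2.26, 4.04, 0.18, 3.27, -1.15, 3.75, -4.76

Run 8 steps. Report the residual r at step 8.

resid = 0.2856

step 1: x_pred=-1.2412  r=2.3812  x^+=-0.6554  v^+=2.3523  a^+=1.6398
step 2: x_pred=2.0876  r=-4.3476  x^+=1.0181  v^+=1.8676  a^+=0.0152
step 3: x_pred=2.6862  r=1.3538  x^+=3.0193  v^+=2.4864  a^+=0.5210
step 4: x_pred=5.4385  r=-5.2585  x^+=4.1449  v^+=0.5986  a^+=-1.4440
step 5: x_pred=4.1058  r=-0.8358  x^+=3.9002  v^+=-1.0603  a^+=-1.7563
step 6: x_pred=2.2609  r=-3.4109  x^+=1.4218  v^+=-4.1488  a^+=-3.0309
step 7: x_pred=-3.4711  r=7.2211  x^+=-1.6947  v^+=-3.6172  a^+=-0.3325
step 8: x_pred=-5.0456  r=0.2856  x^+=-4.9754  v^+=-3.7854  a^+=-0.2258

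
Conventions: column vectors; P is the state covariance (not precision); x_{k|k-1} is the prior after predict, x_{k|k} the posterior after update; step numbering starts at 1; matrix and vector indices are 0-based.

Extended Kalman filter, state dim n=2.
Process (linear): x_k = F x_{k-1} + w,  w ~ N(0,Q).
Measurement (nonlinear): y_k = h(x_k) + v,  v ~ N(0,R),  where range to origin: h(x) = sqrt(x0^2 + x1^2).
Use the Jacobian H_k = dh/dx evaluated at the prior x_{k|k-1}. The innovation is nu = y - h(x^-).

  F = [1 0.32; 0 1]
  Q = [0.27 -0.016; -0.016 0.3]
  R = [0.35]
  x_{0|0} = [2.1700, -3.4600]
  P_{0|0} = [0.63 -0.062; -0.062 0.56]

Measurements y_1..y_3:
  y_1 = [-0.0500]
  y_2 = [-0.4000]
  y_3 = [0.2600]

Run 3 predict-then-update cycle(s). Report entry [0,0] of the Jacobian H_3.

H_jac[0,0] = 0.8751

step 1: x^-=[1.0628, -3.4600]  P^-=[0.9177 0.1012; 0.1012 0.8600]  H_jac=[0.2936 -0.9559]  S=[1.1582]  K=[0.1491; -0.6842]  nu=[-3.6696]  x^+=[0.5156, -0.9494]  P^+=[0.8919 0.2194; 0.2194 0.3179]
step 2: x^-=[0.2118, -0.9494]  P^-=[1.3349 0.3051; 0.3051 0.6179]  H_jac=[0.2177 -0.9760]  S=[0.8722]  K=[-0.0082; -0.6153]  nu=[-1.3727]  x^+=[0.2231, -0.1048]  P^+=[1.3348 0.3007; 0.3007 0.2877]
step 3: x^-=[0.1895, -0.1048]  P^-=[1.8267 0.3767; 0.3767 0.5877]  H_jac=[0.8751 -0.4839]  S=[1.5674]  K=[0.9035; 0.0289]  nu=[0.0434]  x^+=[0.2288, -0.1036]  P^+=[0.5471 0.3358; 0.3358 0.5864]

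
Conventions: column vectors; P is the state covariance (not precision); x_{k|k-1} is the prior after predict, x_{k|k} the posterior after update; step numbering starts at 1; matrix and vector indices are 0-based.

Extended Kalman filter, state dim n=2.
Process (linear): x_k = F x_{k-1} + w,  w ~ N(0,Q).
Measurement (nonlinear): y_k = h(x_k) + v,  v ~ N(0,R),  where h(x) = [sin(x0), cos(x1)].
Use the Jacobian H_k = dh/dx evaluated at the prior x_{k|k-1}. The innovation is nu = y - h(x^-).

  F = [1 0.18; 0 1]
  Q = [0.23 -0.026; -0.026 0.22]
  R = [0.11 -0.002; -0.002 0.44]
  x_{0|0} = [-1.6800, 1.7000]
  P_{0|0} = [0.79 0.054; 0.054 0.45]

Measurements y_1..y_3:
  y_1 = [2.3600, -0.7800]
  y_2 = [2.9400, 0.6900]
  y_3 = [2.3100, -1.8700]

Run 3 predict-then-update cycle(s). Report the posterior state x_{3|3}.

step 1: x^-=[-1.3740, 1.7000]  P^-=[1.0540 0.1090; 0.1090 0.6700]  H_jac=[0.1955 0.0000; 0.0000 -0.9917]  S=[0.1503 -0.0231; -0.0231 1.0989]  K=[1.3605 -0.0697; 0.0489 -0.6036]  nu=[3.3407, -0.6512]  x^+=[3.2164, 2.2564]  P^+=[0.7661 0.0337; 0.0337 0.2679]
step 2: x^-=[3.6226, 2.2564]  P^-=[1.0169 0.0559; 0.0559 0.4879]  H_jac=[-0.8866 0.0000; 0.0000 -0.7741]  S=[0.9093 0.0364; 0.0364 0.7323]  K=[-0.9911 -0.0099; -0.0340 -0.5140]  nu=[3.4026, 1.3231]  x^+=[0.2371, 1.4607]  P^+=[0.1230 0.0031; 0.0031 0.2921]
step 3: x^-=[0.5000, 1.4607]  P^-=[0.3635 0.0296; 0.0296 0.5121]  H_jac=[0.8776 0.0000; 0.0000 -0.9939]  S=[0.3900 -0.0278; -0.0278 0.9459]  K=[0.8176 -0.0071; 0.0283 -0.5373]  nu=[1.8305, -1.9798]  x^+=[2.0106, 2.5763]  P^+=[0.1025 0.0048; 0.0048 0.2379]

x_post = [2.0106, 2.5763]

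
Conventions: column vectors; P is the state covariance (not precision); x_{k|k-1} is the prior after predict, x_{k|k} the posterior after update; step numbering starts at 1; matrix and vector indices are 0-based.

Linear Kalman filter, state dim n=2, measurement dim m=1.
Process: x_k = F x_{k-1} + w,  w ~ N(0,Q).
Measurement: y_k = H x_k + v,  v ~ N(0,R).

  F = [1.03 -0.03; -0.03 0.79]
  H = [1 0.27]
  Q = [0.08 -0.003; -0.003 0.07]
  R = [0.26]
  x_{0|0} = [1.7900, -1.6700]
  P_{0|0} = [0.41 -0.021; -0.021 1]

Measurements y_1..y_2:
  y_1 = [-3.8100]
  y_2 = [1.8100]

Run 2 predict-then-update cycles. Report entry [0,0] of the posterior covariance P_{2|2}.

step 1: x^-=[1.8938, -1.3730]  P^-=[0.5172 -0.0565; -0.0565 0.6955]  S=[0.7974]  K=[0.6295; 0.1647]  nu=[-5.3331]  x^+=[-1.4632, -2.2512]  P^+=[0.2012 -0.1391; -0.1391 0.6738]
step 2: x^-=[-1.4396, -1.7345]  P^-=[0.3027 -0.1385; -0.1385 0.4973]  S=[0.5241]  K=[0.5061; -0.0081]  nu=[3.7179]  x^+=[0.4422, -1.7646]  P^+=[0.1684 -0.1364; -0.1364 0.4973]

P_post[0,0] = 0.1684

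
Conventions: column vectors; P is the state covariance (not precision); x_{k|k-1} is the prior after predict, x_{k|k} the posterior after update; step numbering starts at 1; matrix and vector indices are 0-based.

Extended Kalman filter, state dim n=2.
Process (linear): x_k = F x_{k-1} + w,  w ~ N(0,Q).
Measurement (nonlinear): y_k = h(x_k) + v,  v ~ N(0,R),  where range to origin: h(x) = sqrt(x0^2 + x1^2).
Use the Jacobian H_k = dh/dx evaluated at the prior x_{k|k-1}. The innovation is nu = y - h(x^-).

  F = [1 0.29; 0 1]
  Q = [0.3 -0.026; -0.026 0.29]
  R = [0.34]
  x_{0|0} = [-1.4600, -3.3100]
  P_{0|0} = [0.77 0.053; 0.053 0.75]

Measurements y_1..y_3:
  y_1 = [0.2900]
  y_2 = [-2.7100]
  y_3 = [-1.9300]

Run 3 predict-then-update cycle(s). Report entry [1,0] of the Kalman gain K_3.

step 1: x^-=[-2.4199, -3.3100]  P^-=[1.1638 0.2445; 0.2445 1.0400]  H_jac=[-0.5902 -0.8073]  S=[1.6561]  K=[-0.5339; -0.5941]  nu=[-3.8102]  x^+=[-0.3855, -1.0464]  P^+=[0.6917 -0.2808; -0.2808 0.4555]
step 2: x^-=[-0.6890, -1.0464]  P^-=[0.8671 -0.1747; -0.1747 0.7455]  H_jac=[-0.5499 -0.8352]  S=[0.9618]  K=[-0.3441; -0.5475]  nu=[-3.9628]  x^+=[0.6745, 1.1233]  P^+=[0.7533 -0.3559; -0.3559 0.4572]
step 3: x^-=[1.0003, 1.1233]  P^-=[0.8853 -0.2493; -0.2493 0.7472]  H_jac=[0.6650 0.7468]  S=[0.9006]  K=[0.4470; 0.4355]  nu=[-3.4341]  x^+=[-0.5347, -0.3722]  P^+=[0.7054 -0.4246; -0.4246 0.5764]

K[1,0] = 0.4355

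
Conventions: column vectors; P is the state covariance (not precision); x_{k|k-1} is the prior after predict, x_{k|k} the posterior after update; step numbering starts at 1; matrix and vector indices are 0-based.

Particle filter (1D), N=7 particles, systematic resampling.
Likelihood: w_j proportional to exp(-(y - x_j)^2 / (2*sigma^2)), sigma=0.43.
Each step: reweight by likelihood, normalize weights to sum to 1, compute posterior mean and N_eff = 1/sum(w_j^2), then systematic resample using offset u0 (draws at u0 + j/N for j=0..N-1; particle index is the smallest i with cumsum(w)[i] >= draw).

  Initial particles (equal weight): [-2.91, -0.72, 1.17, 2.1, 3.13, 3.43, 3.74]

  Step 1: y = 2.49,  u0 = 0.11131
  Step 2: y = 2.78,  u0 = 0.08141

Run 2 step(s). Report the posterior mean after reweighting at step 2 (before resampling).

step 1: w=[0.0000, 0.0000, 0.0081, 0.5980, 0.2980, 0.0827, 0.0132]  mean=2.5311  Neff=2.2053  idx=[3, 3, 3, 3, 4, 4, 5]
step 2: w=[0.0987, 0.0987, 0.0987, 0.0987, 0.2475, 0.2475, 0.1100]  mean=2.7562  Neff=5.7590  idx=[0, 2, 3, 4, 5, 5, 6]

post_mean = 2.7562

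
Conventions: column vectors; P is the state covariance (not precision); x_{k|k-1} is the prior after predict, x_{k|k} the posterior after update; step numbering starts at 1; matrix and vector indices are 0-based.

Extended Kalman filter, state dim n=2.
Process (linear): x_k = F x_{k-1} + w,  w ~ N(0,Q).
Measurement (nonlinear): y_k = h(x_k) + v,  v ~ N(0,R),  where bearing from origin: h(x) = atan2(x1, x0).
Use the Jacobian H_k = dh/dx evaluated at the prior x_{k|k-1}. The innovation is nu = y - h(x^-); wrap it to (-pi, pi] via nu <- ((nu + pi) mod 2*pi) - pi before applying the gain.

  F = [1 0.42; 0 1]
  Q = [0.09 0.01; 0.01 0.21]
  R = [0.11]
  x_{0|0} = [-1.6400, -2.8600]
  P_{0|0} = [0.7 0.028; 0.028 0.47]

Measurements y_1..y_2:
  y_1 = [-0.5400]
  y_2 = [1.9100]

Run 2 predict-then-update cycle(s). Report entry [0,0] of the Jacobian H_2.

step 1: x^-=[-2.8412, -2.8600]  P^-=[0.8964 0.2354; 0.2354 0.6800]  H_jac=[0.1760 -0.1748]  S=[0.1441]  K=[0.8094; -0.5376]  nu=[1.8129]  x^+=[-1.3739, -3.8347]  P^+=[0.8021 0.2981; 0.2981 0.6384]
step 2: x^-=[-2.9845, -3.8347]  P^-=[1.2551 0.5762; 0.5762 0.8484]  H_jac=[0.1624 -0.1264]  S=[0.1330]  K=[0.9850; -0.1026]  nu=[-2.1410]  x^+=[-5.0933, -3.6149]  P^+=[1.1260 0.5896; 0.5896 0.8470]

H_jac[0,0] = 0.1624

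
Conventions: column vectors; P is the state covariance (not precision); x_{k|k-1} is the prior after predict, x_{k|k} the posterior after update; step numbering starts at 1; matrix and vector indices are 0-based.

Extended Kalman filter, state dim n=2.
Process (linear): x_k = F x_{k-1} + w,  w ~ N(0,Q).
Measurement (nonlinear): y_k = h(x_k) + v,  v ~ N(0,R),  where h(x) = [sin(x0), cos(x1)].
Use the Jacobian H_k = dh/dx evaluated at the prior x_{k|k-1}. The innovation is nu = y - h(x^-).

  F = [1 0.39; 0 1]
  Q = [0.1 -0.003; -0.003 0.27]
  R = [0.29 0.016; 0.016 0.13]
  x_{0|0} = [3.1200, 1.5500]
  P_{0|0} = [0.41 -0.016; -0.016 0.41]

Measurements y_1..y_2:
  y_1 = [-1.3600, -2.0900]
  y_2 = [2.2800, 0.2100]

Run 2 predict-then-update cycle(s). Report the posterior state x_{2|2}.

x_post = [7.2645, 4.0850]

step 1: x^-=[3.7245, 1.5500]  P^-=[0.5599 0.1409; 0.1409 0.6800]  H_jac=[-0.8349 0.0000; 0.0000 -0.9998]  S=[0.6802 0.1336; 0.1336 0.8097]  K=[-0.6749 -0.0626; -0.0083 -0.8383]  nu=[-0.8095, -2.1108]  x^+=[4.4030, 3.3261]  P^+=[0.2356 0.0189; 0.0189 0.1091]
step 2: x^-=[5.7002, 3.3261]  P^-=[0.3670 0.0585; 0.0585 0.3791]  H_jac=[0.8348 0.0000; 0.0000 0.1835]  S=[0.5458 0.0250; 0.0250 0.1428]  K=[0.5624 -0.0231; 0.0677 0.4754]  nu=[2.8305, 1.1930]  x^+=[7.2645, 4.0850]  P^+=[0.1949 0.0326; 0.0326 0.3428]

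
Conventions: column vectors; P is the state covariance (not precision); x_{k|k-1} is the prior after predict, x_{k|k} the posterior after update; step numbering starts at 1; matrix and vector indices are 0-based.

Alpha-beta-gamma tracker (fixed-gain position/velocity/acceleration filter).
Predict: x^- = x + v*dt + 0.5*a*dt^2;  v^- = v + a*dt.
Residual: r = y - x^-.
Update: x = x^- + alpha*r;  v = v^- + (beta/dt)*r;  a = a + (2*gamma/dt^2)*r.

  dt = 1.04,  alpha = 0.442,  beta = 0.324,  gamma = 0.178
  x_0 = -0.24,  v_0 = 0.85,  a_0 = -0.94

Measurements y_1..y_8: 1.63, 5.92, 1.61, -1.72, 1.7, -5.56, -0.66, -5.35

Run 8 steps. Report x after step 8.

step 1: x_pred=0.1356  r=1.4944  x^+=0.7962  v^+=0.3379  a^+=-0.4481
step 2: x_pred=0.9053  r=5.0147  x^+=3.1218  v^+=1.4342  a^+=1.2024
step 3: x_pred=5.2636  r=-3.6536  x^+=3.6487  v^+=1.5464  a^+=-0.0001
step 4: x_pred=5.2569  r=-6.9769  x^+=2.1731  v^+=-0.6273  a^+=-2.2965
step 5: x_pred=0.2788  r=1.4212  x^+=0.9070  v^+=-2.5729  a^+=-1.8288
step 6: x_pred=-2.7578  r=-2.8022  x^+=-3.9964  v^+=-5.3478  a^+=-2.7511
step 7: x_pred=-11.0459  r=10.3859  x^+=-6.4553  v^+=-4.9733  a^+=0.6674
step 8: x_pred=-11.2666  r=5.9166  x^+=-8.6515  v^+=-2.4360  a^+=2.6148

x_post = -8.6515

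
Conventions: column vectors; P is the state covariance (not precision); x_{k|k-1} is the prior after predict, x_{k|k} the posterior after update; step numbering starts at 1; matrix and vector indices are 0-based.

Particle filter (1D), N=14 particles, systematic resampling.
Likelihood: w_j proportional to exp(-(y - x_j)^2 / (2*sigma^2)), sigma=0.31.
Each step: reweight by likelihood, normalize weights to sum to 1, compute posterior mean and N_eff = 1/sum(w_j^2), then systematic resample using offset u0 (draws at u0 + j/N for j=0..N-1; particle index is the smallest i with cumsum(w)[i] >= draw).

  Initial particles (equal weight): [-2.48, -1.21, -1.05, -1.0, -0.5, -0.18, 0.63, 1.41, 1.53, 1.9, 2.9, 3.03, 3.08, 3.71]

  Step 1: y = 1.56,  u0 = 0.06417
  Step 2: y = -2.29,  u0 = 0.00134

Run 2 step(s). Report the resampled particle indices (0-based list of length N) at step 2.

step 1: w=[0.0000, 0.0000, 0.0000, 0.0000, 0.0000, 0.0000, 0.0045, 0.3640, 0.4072, 0.2242, 0.0000, 0.0000, 0.0000, 0.0000]  mean=1.5653  Neff=2.8686  idx=[7, 7, 7, 7, 7, 8, 8, 8, 8, 8, 9, 9, 9, 9]
step 2: w=[0.1982, 0.1982, 0.1982, 0.1982, 0.1982, 0.0018, 0.0018, 0.0018, 0.0018, 0.0018, 0.0000, 0.0000, 0.0000, 0.0000]  mean=1.4111  Neff=5.0914  idx=[0, 0, 0, 1, 1, 1, 2, 2, 2, 3, 3, 3, 4, 4]

resampled_idx = [0, 0, 0, 1, 1, 1, 2, 2, 2, 3, 3, 3, 4, 4]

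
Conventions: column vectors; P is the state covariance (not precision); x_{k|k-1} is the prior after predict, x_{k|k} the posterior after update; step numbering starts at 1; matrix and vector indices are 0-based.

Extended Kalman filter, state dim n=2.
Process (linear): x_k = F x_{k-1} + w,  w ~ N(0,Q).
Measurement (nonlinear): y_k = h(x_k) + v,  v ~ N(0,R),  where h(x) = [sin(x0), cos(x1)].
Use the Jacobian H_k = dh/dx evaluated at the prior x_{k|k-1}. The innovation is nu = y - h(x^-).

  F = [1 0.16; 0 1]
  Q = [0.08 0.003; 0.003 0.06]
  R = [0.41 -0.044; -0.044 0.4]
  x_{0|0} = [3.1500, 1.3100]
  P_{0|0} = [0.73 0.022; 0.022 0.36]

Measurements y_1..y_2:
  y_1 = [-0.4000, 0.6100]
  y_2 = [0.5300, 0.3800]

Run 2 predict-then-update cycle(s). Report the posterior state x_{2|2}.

step 1: x^-=[3.3596, 1.3100]  P^-=[0.8263 0.0826; 0.0826 0.4200]  H_jac=[-0.9763 0.0000; 0.0000 -0.9662]  S=[1.1976 0.0339; 0.0339 0.7921]  K=[-0.6716 -0.0720; -0.0529 -0.5101]  nu=[-0.1837, 0.3521]  x^+=[3.4576, 1.1401]  P^+=[0.2788 -0.0008; -0.0008 0.2088]
step 2: x^-=[3.6400, 1.1401]  P^-=[0.3639 0.0356; 0.0356 0.2688]  H_jac=[-0.8783 0.0000; 0.0000 -0.9087]  S=[0.6907 -0.0156; -0.0156 0.6219]  K=[-0.4641 -0.0637; -0.0542 -0.3940]  nu=[1.0081, -0.0375]  x^+=[3.1745, 1.1003]  P^+=[0.2135 0.0056; 0.0056 0.1708]

x_post = [3.1745, 1.1003]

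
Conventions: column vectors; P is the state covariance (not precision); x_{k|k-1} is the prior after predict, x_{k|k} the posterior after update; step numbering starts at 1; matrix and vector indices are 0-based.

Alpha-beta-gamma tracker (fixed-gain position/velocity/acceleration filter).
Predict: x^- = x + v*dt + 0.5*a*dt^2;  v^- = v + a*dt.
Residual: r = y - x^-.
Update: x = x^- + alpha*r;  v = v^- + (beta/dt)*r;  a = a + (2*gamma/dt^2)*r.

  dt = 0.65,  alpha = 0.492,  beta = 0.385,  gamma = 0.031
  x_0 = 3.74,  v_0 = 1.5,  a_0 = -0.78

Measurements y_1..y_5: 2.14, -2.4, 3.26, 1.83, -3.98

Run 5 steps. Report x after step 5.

x_post = -2.1074

step 1: x_pred=4.5502  r=-2.4102  x^+=3.3644  v^+=-0.4346  a^+=-1.1337
step 2: x_pred=2.8424  r=-5.2424  x^+=0.2631  v^+=-4.2766  a^+=-1.9030
step 3: x_pred=-2.9187  r=6.1787  x^+=0.1212  v^+=-1.8539  a^+=-0.9963
step 4: x_pred=-1.2943  r=3.1243  x^+=0.2429  v^+=-0.6510  a^+=-0.5378
step 5: x_pred=-0.2939  r=-3.6861  x^+=-2.1074  v^+=-3.1839  a^+=-1.0788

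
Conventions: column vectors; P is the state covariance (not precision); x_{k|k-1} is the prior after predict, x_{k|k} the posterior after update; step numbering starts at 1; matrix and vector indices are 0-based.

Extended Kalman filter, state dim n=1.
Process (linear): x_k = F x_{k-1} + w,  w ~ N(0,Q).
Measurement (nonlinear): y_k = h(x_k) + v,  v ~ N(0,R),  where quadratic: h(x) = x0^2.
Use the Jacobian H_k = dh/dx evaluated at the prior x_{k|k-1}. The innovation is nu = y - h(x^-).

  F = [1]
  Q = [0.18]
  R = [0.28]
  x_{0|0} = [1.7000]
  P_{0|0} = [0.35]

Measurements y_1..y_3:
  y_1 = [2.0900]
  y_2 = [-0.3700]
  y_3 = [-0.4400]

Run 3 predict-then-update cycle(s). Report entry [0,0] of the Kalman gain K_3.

step 1: x^-=[1.7000]  P^-=[0.5300]  H_jac=[3.4000]  S=[6.4068]  K=[0.2813]  nu=[-0.8000]  x^+=[1.4750]  P^+=[0.0232]
step 2: x^-=[1.4750]  P^-=[0.2032]  H_jac=[2.9500]  S=[2.0480]  K=[0.2926]  nu=[-2.5456]  x^+=[0.7300]  P^+=[0.0278]
step 3: x^-=[0.7300]  P^-=[0.2078]  H_jac=[1.4601]  S=[0.7230]  K=[0.4196]  nu=[-0.9730]  x^+=[0.3218]  P^+=[0.0805]

K[0,0] = 0.4196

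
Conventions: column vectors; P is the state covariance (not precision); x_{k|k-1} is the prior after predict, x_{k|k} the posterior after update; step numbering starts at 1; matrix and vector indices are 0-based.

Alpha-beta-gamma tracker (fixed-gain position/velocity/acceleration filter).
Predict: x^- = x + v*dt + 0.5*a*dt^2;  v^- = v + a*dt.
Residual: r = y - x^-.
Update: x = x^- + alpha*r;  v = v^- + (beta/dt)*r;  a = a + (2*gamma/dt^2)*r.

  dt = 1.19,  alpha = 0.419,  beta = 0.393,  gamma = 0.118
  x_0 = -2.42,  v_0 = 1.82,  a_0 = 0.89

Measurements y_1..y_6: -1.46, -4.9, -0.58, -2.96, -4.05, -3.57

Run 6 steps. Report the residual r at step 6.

resid = 4.6584

step 1: x_pred=0.3760  r=-1.8360  x^+=-0.3933  v^+=2.2728  a^+=0.5840
step 2: x_pred=2.7248  r=-7.6248  x^+=-0.4700  v^+=0.4497  a^+=-0.6867
step 3: x_pred=-0.4211  r=-0.1589  x^+=-0.4877  v^+=-0.4200  a^+=-0.7132
step 4: x_pred=-1.4924  r=-1.4676  x^+=-2.1073  v^+=-1.7533  a^+=-0.9577
step 5: x_pred=-4.8719  r=0.8219  x^+=-4.5275  v^+=-2.6216  a^+=-0.8208
step 6: x_pred=-8.2284  r=4.6584  x^+=-6.2765  v^+=-2.0599  a^+=-0.0444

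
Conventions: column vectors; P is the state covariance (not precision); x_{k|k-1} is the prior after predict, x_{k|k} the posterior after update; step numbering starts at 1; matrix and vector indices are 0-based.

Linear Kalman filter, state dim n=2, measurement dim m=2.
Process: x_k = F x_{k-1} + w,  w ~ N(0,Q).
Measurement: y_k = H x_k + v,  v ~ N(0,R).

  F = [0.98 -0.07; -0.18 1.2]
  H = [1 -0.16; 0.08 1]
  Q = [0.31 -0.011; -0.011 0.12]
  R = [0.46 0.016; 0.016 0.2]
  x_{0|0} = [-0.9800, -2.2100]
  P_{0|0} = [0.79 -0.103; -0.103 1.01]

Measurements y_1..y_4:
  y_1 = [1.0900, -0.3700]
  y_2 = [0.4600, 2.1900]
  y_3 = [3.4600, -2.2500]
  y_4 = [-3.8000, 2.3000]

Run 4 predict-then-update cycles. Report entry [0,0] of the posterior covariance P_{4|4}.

step 1: x^-=[-0.8057, -2.4756]  P^-=[1.0878 -0.3576; -0.3576 1.6445]  S=[1.7043 -0.5131; -0.5131 1.7942]  K=[0.6854 0.0452; -0.1018 0.8715]  nu=[1.4996, 2.1701]  x^+=[0.3203, -0.7372]  P^+=[0.3152 -0.0052; -0.0052 0.1731]
step 2: x^-=[0.3655, -0.9422]  P^-=[0.6143 -0.0873; -0.0873 0.3817]  S=[1.1120 -0.0821; -0.0821 0.5717]  K=[0.5660 0.0145; -0.0859 0.6431]  nu=[-0.0563, 3.1030]  x^+=[0.3788, 1.0582]  P^+=[0.2592 -0.0088; -0.0088 0.1280]
step 3: x^-=[0.2971, 1.2017]  P^-=[0.5608 -0.0779; -0.0779 0.3164]  S=[1.0538 -0.0667; -0.0667 0.5076]  K=[0.5444 0.0064; -0.0840 0.6001]  nu=[3.3552, -3.4755]  x^+=[2.1013, -1.1659]  P^+=[0.2489 -0.0099; -0.0099 0.1195]
step 4: x^-=[2.1409, -1.7773]  P^-=[0.5510 -0.0767; -0.0767 0.3044]  S=[1.0434 -0.0644; -0.0644 0.4956]  K=[0.5401 0.0043; -0.0838 0.5909]  nu=[-6.2252, 3.9060]  x^+=[-1.2050, 1.0522]  P^+=[0.2469 -0.0103; -0.0103 0.1177]

P_post[0,0] = 0.2469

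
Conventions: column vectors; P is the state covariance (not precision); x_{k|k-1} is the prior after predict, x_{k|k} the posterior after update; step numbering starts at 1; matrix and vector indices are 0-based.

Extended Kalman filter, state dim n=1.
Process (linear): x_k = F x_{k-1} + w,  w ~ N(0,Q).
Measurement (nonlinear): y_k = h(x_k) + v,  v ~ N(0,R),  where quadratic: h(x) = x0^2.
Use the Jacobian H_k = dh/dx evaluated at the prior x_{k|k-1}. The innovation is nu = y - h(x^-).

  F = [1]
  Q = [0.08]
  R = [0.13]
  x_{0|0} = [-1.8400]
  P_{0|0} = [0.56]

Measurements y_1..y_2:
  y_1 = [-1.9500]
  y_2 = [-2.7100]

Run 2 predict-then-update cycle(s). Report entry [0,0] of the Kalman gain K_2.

K[0,0] = -0.3863

step 1: x^-=[-1.8400]  P^-=[0.6400]  H_jac=[-3.6800]  S=[8.7971]  K=[-0.2677]  nu=[-5.3356]  x^+=[-0.4115]  P^+=[0.0095]
step 2: x^-=[-0.4115]  P^-=[0.0895]  H_jac=[-0.8231]  S=[0.1906]  K=[-0.3863]  nu=[-2.8794]  x^+=[0.7008]  P^+=[0.0610]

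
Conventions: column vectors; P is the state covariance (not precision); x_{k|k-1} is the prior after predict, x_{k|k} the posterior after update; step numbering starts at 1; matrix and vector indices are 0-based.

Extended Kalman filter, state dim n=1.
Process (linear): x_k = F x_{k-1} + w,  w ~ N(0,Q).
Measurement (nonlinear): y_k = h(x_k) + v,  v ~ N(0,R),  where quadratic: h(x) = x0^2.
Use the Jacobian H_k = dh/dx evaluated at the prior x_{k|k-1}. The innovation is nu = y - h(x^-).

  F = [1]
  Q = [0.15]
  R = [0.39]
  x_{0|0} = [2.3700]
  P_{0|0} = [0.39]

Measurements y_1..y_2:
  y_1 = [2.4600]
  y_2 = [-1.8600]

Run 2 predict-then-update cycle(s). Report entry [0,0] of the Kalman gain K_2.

step 1: x^-=[2.3700]  P^-=[0.5400]  H_jac=[4.7400]  S=[12.5225]  K=[0.2044]  nu=[-3.1569]  x^+=[1.7247]  P^+=[0.0168]
step 2: x^-=[1.7247]  P^-=[0.1668]  H_jac=[3.4495]  S=[2.3749]  K=[0.2423]  nu=[-4.8347]  x^+=[0.5533]  P^+=[0.0274]

K[0,0] = 0.2423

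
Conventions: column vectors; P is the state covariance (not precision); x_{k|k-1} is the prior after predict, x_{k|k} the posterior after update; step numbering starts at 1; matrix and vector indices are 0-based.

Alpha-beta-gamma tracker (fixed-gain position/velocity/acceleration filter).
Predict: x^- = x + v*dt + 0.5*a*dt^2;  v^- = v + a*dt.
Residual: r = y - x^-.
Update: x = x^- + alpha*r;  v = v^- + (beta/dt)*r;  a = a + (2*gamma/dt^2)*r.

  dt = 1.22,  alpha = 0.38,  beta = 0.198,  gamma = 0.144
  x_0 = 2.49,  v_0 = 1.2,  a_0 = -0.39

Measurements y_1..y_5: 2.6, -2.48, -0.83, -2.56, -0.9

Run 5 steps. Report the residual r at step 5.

step 1: x_pred=3.6638  r=-1.0638  x^+=3.2595  v^+=0.5516  a^+=-0.5958
step 2: x_pred=3.4890  r=-5.9690  x^+=1.2208  v^+=-1.1441  a^+=-1.7508
step 3: x_pred=-1.4780  r=0.6480  x^+=-1.2317  v^+=-3.1749  a^+=-1.6254
step 4: x_pred=-6.3148  r=3.7548  x^+=-4.8880  v^+=-4.5486  a^+=-0.8989
step 5: x_pred=-11.1062  r=10.2062  x^+=-7.2278  v^+=-3.9888  a^+=1.0760

resid = 10.2062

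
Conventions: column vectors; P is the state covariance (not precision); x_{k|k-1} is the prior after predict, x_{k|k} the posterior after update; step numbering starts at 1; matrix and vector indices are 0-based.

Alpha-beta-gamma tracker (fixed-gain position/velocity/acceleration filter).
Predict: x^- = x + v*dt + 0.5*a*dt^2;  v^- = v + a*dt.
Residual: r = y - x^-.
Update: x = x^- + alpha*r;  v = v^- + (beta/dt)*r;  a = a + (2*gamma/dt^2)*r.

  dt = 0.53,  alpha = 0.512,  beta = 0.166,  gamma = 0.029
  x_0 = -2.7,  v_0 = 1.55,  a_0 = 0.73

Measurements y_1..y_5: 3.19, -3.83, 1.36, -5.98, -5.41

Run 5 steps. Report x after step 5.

x_post = -3.6584

step 1: x_pred=-1.7760  r=4.9660  x^+=0.7666  v^+=3.4923  a^+=1.7554
step 2: x_pred=2.8641  r=-6.6941  x^+=-0.5633  v^+=2.3260  a^+=0.3732
step 3: x_pred=0.7219  r=0.6381  x^+=1.0486  v^+=2.7236  a^+=0.5049
step 4: x_pred=2.5631  r=-8.5431  x^+=-1.8110  v^+=0.3155  a^+=-1.2590
step 5: x_pred=-1.8206  r=-3.5894  x^+=-3.6584  v^+=-1.4760  a^+=-2.0002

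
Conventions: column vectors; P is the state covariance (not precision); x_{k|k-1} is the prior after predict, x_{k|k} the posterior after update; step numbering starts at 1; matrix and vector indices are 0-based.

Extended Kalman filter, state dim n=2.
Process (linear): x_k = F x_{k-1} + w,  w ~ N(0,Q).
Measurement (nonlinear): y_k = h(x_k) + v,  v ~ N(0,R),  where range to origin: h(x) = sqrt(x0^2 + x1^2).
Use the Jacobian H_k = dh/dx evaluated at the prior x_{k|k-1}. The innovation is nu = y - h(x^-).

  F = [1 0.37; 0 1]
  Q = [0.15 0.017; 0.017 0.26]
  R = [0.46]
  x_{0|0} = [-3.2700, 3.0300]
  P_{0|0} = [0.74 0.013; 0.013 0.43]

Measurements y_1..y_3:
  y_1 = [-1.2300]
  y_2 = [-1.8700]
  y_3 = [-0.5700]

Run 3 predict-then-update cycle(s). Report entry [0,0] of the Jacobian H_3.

H_jac[0,0] = -0.8982

step 1: x^-=[-2.1489, 3.0300]  P^-=[0.9585 0.1891; 0.1891 0.6900]  H_jac=[-0.5785 0.8157]  S=[1.0614]  K=[-0.3771; 0.4272]  nu=[-4.9447]  x^+=[-0.2844, 0.9176]  P^+=[0.8076 0.3601; 0.3601 0.4963]
step 2: x^-=[0.0552, 0.9176]  P^-=[1.2920 0.5607; 0.5607 0.7563]  H_jac=[0.0600 0.9982]  S=[1.2854]  K=[0.4957; 0.6135]  nu=[-2.7893]  x^+=[-1.3276, -0.7936]  P^+=[0.9761 0.1698; 0.1698 0.2725]
step 3: x^-=[-1.6212, -0.7936]  P^-=[1.2890 0.2876; 0.2876 0.5325]  H_jac=[-0.8982 -0.4396]  S=[1.8299]  K=[-0.7018; -0.2691]  nu=[-2.3750]  x^+=[0.0455, -0.1545]  P^+=[0.3878 -0.0580; -0.0580 0.4000]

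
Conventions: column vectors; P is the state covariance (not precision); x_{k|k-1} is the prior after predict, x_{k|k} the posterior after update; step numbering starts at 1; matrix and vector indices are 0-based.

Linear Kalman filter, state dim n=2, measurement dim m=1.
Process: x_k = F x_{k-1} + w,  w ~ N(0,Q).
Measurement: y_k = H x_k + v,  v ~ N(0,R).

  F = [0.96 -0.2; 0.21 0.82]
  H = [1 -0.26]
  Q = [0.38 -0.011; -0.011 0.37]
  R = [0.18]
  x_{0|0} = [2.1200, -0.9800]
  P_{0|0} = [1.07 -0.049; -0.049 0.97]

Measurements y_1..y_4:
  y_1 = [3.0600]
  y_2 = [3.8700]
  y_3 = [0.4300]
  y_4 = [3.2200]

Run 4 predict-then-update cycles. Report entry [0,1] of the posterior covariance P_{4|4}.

P_post[0,1] = 0.1993

step 1: x^-=[2.2312, -0.3584]  P^-=[1.4237 0.0091; 0.0091 1.0525]  S=[1.6701]  K=[0.8510; -0.1584]  nu=[0.7356]  x^+=[2.8572, -0.4749]  P^+=[0.2141 0.2343; 0.2343 1.0106]
step 2: x^-=[2.8379, 0.2106]  P^-=[0.5278 0.0410; 0.0410 1.1397]  S=[0.7635]  K=[0.6773; -0.3344]  nu=[1.0868]  x^+=[3.5740, -0.1529]  P^+=[0.1775 0.2139; 0.2139 1.0543]
step 3: x^-=[3.4616, 0.6252]  P^-=[0.5036 0.0113; 0.0113 1.1604]  S=[0.7562]  K=[0.6621; -0.3840]  nu=[-2.8691]  x^+=[1.5620, 1.7270]  P^+=[0.1721 0.2036; 0.2036 1.0489]
step 4: x^-=[1.1541, 1.7442]  P^-=[0.5024 0.0034; 0.0034 1.1530]  S=[0.7586]  K=[0.6611; -0.3907]  nu=[2.5194]  x^+=[2.8197, 0.7598]  P^+=[0.1708 0.1993; 0.1993 1.0372]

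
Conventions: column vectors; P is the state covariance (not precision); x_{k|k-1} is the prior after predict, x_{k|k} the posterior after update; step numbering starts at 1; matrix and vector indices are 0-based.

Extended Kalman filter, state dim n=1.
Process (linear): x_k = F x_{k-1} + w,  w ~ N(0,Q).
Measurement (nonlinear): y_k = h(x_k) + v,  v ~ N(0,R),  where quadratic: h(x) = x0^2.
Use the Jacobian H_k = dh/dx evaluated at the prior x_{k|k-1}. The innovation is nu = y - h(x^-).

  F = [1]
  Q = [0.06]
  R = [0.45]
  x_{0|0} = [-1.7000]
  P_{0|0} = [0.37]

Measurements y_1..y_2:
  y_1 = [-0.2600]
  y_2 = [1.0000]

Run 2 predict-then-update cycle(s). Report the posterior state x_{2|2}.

x_post = [-0.9124]

step 1: x^-=[-1.7000]  P^-=[0.4300]  H_jac=[-3.4000]  S=[5.4208]  K=[-0.2697]  nu=[-3.1500]  x^+=[-0.8504]  P^+=[0.0357]
step 2: x^-=[-0.8504]  P^-=[0.0957]  H_jac=[-1.7009]  S=[0.7268]  K=[-0.2239]  nu=[0.2768]  x^+=[-0.9124]  P^+=[0.0592]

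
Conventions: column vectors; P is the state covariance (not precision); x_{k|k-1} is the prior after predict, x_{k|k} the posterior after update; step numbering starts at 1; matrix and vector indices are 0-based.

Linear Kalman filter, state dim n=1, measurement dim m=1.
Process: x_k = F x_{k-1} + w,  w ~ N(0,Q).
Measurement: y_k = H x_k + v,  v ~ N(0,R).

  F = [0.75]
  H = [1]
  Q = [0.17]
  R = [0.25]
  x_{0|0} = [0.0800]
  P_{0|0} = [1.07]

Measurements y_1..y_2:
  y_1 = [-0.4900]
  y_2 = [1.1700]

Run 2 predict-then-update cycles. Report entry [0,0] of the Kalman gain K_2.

step 1: x^-=[0.0600]  P^-=[0.7719]  S=[1.0219]  K=[0.7554]  nu=[-0.5500]  x^+=[-0.3554]  P^+=[0.1888]
step 2: x^-=[-0.2666]  P^-=[0.2762]  S=[0.5262]  K=[0.5249]  nu=[1.4366]  x^+=[0.4875]  P^+=[0.1312]

K[0,0] = 0.5249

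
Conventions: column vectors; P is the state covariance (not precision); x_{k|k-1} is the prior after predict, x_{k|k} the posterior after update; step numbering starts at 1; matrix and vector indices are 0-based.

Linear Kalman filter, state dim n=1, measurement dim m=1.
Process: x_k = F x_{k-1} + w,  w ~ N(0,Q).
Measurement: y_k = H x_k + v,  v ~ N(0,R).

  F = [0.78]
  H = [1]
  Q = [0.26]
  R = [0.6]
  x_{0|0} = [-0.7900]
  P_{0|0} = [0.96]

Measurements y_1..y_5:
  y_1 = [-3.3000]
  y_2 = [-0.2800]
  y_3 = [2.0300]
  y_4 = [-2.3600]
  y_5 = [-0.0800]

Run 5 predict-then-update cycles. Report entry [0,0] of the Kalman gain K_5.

step 1: x^-=[-0.6162]  P^-=[0.8441]  S=[1.4441]  K=[0.5845]  nu=[-2.6838]  x^+=[-2.1849]  P^+=[0.3507]
step 2: x^-=[-1.7042]  P^-=[0.4734]  S=[1.0734]  K=[0.4410]  nu=[1.4242]  x^+=[-1.0761]  P^+=[0.2646]
step 3: x^-=[-0.8394]  P^-=[0.4210]  S=[1.0210]  K=[0.4123]  nu=[2.8694]  x^+=[0.3438]  P^+=[0.2474]
step 4: x^-=[0.2681]  P^-=[0.4105]  S=[1.0105]  K=[0.4062]  nu=[-2.6281]  x^+=[-0.7995]  P^+=[0.2437]
step 5: x^-=[-0.6236]  P^-=[0.4083]  S=[1.0083]  K=[0.4049]  nu=[0.5436]  x^+=[-0.4035]  P^+=[0.2430]

K[0,0] = 0.4049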